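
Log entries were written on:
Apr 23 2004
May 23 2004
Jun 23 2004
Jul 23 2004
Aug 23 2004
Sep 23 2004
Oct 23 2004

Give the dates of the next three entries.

Gaps: 30, 31, 30, 31, 31, 30 days — not constant. Every event is on the 23rd of the month.
Pattern: the 23rd of each month.
November 2004: Nov 23 2004.
December 2004: Dec 23 2004.
January 2005: Jan 23 2005.

Nov 23 2004, Dec 23 2004, Jan 23 2005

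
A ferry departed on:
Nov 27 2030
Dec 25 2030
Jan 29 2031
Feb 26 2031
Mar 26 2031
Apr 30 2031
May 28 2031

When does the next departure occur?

Jun 25 2031

Every date is a Wednesday; gaps 28, 35, 28, 28, 35, 28 days.
Each is the last Wednesday of its month (at least one falls on the 29th or later, ruling out '4th Wednesday').
June 2031 ends with Wednesday Jun 25 2031.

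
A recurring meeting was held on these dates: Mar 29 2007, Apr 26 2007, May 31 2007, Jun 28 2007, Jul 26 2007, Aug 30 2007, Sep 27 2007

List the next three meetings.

All Thursdays; the gaps (28, 35, 28, 28, 35, 28) vary with month length.
This is the last Thursday of each month.
Last Thursday of October 2007: Oct 25 2007.
Last Thursday of November 2007: Nov 29 2007.
December 2007 ends with Thursday Dec 27 2007.

Oct 25 2007, Nov 29 2007, Dec 27 2007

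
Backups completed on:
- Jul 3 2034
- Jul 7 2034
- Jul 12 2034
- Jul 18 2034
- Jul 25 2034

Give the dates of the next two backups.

The spacing grows by 1 each time: 4, 5, 6, 7 days.
Next gap: 8 days. Jul 25 2034 + 8 days = Aug 2 2034.
Next gap: 9 days. Aug 2 2034 + 9 days = Aug 11 2034.

Aug 2 2034, Aug 11 2034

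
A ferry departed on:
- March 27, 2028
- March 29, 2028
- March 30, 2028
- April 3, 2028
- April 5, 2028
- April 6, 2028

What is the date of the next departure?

Gaps: 2, 1, 4, 2, 1 days — not constant, but cyclic with period 3.
The events fall on every Monday, Wednesday and Thursday.
The following Monday is April 10, 2028.

April 10, 2028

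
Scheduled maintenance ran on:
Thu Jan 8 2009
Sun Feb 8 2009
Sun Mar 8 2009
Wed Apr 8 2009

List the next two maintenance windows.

Fri May 8 2009, Mon Jun 8 2009

Gaps: 31, 28, 31 days — not constant. Every event is on the 8th of the month.
Pattern: the 8th of each month.
Next: May 2009 → Fri May 8 2009.
Next: June 2009 → Mon Jun 8 2009.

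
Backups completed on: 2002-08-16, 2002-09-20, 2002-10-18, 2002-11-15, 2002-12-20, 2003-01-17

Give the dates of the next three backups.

All dates are Fridays, 35, 28, 28, 35, 28 days apart.
Specifically, the 3rd Friday of each month.
3rd Friday of February 2003: 2003-02-21.
3rd Friday of March 2003: 2003-03-21.
April 2003 — 3rd Friday is 2003-04-18.

2003-02-21, 2003-03-21, 2003-04-18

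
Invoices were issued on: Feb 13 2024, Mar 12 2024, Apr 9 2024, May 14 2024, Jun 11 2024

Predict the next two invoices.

All dates are Tuesdays, 28, 28, 35, 28 days apart.
Specifically, the 2nd Tuesday of each month.
July 2024 — 2nd Tuesday is Jul 9 2024.
2nd Tuesday of August 2024: Aug 13 2024.

Jul 9 2024, Aug 13 2024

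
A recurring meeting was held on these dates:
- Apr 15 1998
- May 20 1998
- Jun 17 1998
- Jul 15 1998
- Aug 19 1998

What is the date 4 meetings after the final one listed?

Dec 16 1998

These are Wednesdays at 28- or 35-day spacing (35, 28, 28, 35).
The pattern: 3rd Wednesday of the month.
September 1998 — 3rd Wednesday is Sep 16 1998.
3rd Wednesday of October 1998: Oct 21 1998.
3rd Wednesday of November 1998: Nov 18 1998.
3rd Wednesday of December 1998: Dec 16 1998.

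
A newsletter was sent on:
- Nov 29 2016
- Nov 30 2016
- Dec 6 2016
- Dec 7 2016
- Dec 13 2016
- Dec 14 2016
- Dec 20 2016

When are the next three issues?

Dec 21 2016, Dec 27 2016, Dec 28 2016

Every event lands on a Tuesday or Wednesday (gaps cycle 1, 6, 1, 6, 1, 6).
So the schedule is: every Tuesday and Wednesday.
The following Wednesday is Dec 21 2016.
Next Tuesday: Dec 27 2016.
The following Wednesday is Dec 28 2016.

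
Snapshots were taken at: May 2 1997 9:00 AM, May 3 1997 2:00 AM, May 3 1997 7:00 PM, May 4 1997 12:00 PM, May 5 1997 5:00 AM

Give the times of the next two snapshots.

May 5 1997 10:00 PM, May 6 1997 3:00 PM

Spacing: 17, 17, 17, 17 h — constant 17 h.
May 5 1997 5:00 AM + 17 h = May 5 1997 10:00 PM.
May 5 1997 10:00 PM + 17 h = May 6 1997 3:00 PM.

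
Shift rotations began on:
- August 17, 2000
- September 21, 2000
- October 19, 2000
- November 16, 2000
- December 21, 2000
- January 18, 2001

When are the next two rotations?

February 15, 2001; March 15, 2001

Gaps: 35, 28, 28, 35, 28 days — a mix of 28 and 35. Every date is a Thursday.
Each is the 3rd Thursday of its month.
February 2001 — 3rd Thursday is February 15, 2001.
3rd Thursday of March 2001: March 15, 2001.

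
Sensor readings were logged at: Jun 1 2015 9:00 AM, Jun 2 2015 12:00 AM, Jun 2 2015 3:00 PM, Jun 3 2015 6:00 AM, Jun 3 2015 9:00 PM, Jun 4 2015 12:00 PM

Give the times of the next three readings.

Gaps: 15, 15, 15, 15, 15 hours — each event is 15 hours after the previous one.
Jun 4 2015 12:00 PM + 15 h = Jun 5 2015 3:00 AM.
Jun 5 2015 3:00 AM + 15 h = Jun 5 2015 6:00 PM.
Jun 5 2015 6:00 PM + 15 h = Jun 6 2015 9:00 AM.

Jun 5 2015 3:00 AM, Jun 5 2015 6:00 PM, Jun 6 2015 9:00 AM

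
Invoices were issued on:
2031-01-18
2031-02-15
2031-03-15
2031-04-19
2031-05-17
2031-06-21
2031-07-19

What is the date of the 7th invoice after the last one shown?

These are Saturdays at 28- or 35-day spacing (28, 28, 35, 28, 35, 28).
The pattern: 3rd Saturday of the month.
August 2031 — 3rd Saturday is 2031-08-16.
3rd Saturday of September 2031: 2031-09-20.
October 2031 — 3rd Saturday is 2031-10-18.
November 2031 — 3rd Saturday is 2031-11-15.
December 2031 — 3rd Saturday is 2031-12-20.
January 2032 — 3rd Saturday is 2032-01-17.
3rd Saturday of February 2032: 2032-02-21.

2032-02-21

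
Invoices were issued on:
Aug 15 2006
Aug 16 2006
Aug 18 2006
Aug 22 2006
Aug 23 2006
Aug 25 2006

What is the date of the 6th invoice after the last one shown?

Gaps: 1, 2, 4, 1, 2 days — not constant, but cyclic with period 3.
The events fall on every Tuesday, Wednesday and Friday.
The following Tuesday is Aug 29 2006.
Next Wednesday: Aug 30 2006.
Next Friday: Sep 1 2006.
Next Tuesday: Sep 5 2006.
The following Wednesday is Sep 6 2006.
Next Friday: Sep 8 2006.

Sep 8 2006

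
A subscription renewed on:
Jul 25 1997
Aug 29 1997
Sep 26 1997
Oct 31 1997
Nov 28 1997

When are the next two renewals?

Dec 26 1997, Jan 30 1998

Every date is a Friday; gaps 35, 28, 35, 28 days.
Each is the last Friday of its month (at least one falls on the 29th or later, ruling out '4th Friday').
December 1997 ends with Friday Dec 26 1997.
January 1998 ends with Friday Jan 30 1998.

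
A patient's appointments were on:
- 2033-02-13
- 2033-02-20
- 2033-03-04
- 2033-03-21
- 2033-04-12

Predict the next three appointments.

Intervals are 7, 12, 17, 22 days — an arithmetic progression with common difference 5.
Next gap: 27 days. 2033-04-12 + 27 days = 2033-05-09.
Next gap: 32 days. 2033-05-09 + 32 days = 2033-06-10.
Next gap: 37 days. 2033-06-10 + 37 days = 2033-07-17.

2033-05-09, 2033-06-10, 2033-07-17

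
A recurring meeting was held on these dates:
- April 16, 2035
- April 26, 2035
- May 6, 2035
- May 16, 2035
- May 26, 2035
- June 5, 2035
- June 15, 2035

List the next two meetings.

June 25, 2035; July 5, 2035

The spacing is 10, 10, 10, 10, 10, 10 days — always 10 days.
June 15, 2035 + 10 days = June 25, 2035.
June 25, 2035 + 10 days = July 5, 2035.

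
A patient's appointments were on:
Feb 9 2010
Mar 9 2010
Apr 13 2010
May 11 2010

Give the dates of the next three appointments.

Jun 8 2010, Jul 13 2010, Aug 10 2010

These are Tuesdays at 28- or 35-day spacing (28, 35, 28).
The pattern: 2nd Tuesday of the month.
June 2010 — 2nd Tuesday is Jun 8 2010.
2nd Tuesday of July 2010: Jul 13 2010.
August 2010 — 2nd Tuesday is Aug 10 2010.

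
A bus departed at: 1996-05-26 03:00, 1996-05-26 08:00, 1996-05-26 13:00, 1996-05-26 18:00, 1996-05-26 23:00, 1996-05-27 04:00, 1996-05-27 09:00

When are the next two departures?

1996-05-27 14:00, 1996-05-27 19:00

Spacing: 5, 5, 5, 5, 5, 5 h — constant 5 h.
1996-05-27 09:00 + 5 h = 1996-05-27 14:00.
1996-05-27 14:00 + 5 h = 1996-05-27 19:00.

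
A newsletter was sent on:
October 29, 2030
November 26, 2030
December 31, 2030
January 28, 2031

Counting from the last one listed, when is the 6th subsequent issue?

July 29, 2031

These are Tuesdays with 28, 35, 28-day gaps.
Each is the final Tuesday of its month — October 29, 2030 is past the 28th, so '4th Tuesday' doesn't fit.
February 2031 ends with Tuesday February 25, 2031.
March 2031 ends with Tuesday March 25, 2031.
Last Tuesday of April 2031: April 29, 2031.
Last Tuesday of May 2031: May 27, 2031.
Last Tuesday of June 2031: June 24, 2031.
Last Tuesday of July 2031: July 29, 2031.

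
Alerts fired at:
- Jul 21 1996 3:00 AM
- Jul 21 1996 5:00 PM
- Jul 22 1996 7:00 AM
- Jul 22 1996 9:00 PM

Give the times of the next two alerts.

Jul 23 1996 11:00 AM, Jul 24 1996 1:00 AM

Gaps: 14, 14, 14 hours — each event is 14 hours after the previous one.
Jul 22 1996 9:00 PM + 14 h = Jul 23 1996 11:00 AM.
Jul 23 1996 11:00 AM + 14 h = Jul 24 1996 1:00 AM.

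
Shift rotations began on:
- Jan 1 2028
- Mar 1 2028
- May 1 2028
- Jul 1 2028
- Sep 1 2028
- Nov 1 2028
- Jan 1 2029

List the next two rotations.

Mar 1 2029, May 1 2029

The day-of-month is always 1 (60, 61, 61, 62, 61, 61 days between events).
So this recurs on the 1st of every 2 months.
Next: March 2029 → Mar 1 2029.
May 2029: May 1 2029.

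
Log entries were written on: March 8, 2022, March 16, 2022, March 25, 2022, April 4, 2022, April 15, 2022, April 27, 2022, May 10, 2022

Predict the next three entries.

May 24, 2022; June 8, 2022; June 24, 2022

The spacing grows by 1 each time: 8, 9, 10, 11, 12, 13 days.
Next gap: 14 days. May 10, 2022 + 14 days = May 24, 2022.
Next gap: 15 days. May 24, 2022 + 15 days = June 8, 2022.
Next gap: 16 days. June 8, 2022 + 16 days = June 24, 2022.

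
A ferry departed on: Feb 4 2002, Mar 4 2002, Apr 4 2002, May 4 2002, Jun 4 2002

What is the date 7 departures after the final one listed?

The day-of-month is always 4 (28, 31, 30, 31 days between events).
So this recurs on the 4th of each month.
July 2002: Jul 4 2002.
Next: August 2002 → Aug 4 2002.
Next: September 2002 → Sep 4 2002.
October 2002: Oct 4 2002.
Next: November 2002 → Nov 4 2002.
December 2002: Dec 4 2002.
Next: January 2003 → Jan 4 2003.

Jan 4 2003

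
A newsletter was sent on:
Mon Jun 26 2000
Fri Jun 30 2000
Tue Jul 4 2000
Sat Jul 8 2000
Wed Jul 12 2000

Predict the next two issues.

Sun Jul 16 2000, Thu Jul 20 2000

Every event comes 4 days after the last (4, 4, 4, 4).
Wed Jul 12 2000 + 4 days = Sun Jul 16 2000.
Sun Jul 16 2000 + 4 days = Thu Jul 20 2000.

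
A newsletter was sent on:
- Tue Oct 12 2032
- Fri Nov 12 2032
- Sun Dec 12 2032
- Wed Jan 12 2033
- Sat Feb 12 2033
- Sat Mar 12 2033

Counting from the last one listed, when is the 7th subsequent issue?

Wed Oct 12 2033

Gaps: 31, 30, 31, 31, 28 days — not constant. Every event is on the 12th of the month.
Pattern: the 12th of each month.
Next: April 2033 → Tue Apr 12 2033.
Next: May 2033 → Thu May 12 2033.
Next: June 2033 → Sun Jun 12 2033.
July 2033: Tue Jul 12 2033.
Next: August 2033 → Fri Aug 12 2033.
Next: September 2033 → Mon Sep 12 2033.
October 2033: Wed Oct 12 2033.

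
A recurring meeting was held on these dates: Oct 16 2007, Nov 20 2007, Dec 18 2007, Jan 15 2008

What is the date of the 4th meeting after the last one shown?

May 20 2008

These are Tuesdays at 28- or 35-day spacing (35, 28, 28).
The pattern: 3rd Tuesday of the month.
3rd Tuesday of February 2008: Feb 19 2008.
3rd Tuesday of March 2008: Mar 18 2008.
3rd Tuesday of April 2008: Apr 15 2008.
3rd Tuesday of May 2008: May 20 2008.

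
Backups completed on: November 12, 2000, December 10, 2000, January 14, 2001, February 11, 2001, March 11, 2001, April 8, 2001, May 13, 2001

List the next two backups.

June 10, 2001; July 8, 2001

These are Sundays at 28- or 35-day spacing (28, 35, 28, 28, 28, 35).
The pattern: 2nd Sunday of the month.
June 2001 — 2nd Sunday is June 10, 2001.
2nd Sunday of July 2001: July 8, 2001.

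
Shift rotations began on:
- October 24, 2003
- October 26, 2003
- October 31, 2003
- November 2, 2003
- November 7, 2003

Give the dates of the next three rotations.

The gap pattern 2, 5, 2, 5 repeats every 2 events.
These are the Fridays and Sundays of each week.
The following Sunday is November 9, 2003.
Next Friday: November 14, 2003.
Next Sunday: November 16, 2003.

November 9, 2003; November 14, 2003; November 16, 2003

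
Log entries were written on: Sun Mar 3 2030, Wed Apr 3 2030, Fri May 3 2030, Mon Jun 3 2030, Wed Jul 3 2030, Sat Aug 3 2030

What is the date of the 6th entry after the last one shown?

Mon Feb 3 2031

The day-of-month is always 3 (31, 30, 31, 30, 31 days between events).
So this recurs on the 3rd of each month.
Next: September 2030 → Tue Sep 3 2030.
October 2030: Thu Oct 3 2030.
Next: November 2030 → Sun Nov 3 2030.
Next: December 2030 → Tue Dec 3 2030.
Next: January 2031 → Fri Jan 3 2031.
February 2031: Mon Feb 3 2031.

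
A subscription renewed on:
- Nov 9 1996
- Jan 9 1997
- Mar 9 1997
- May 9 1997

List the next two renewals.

Each date is the 9th; the gaps (61, 59, 61) track the month lengths.
The rule is the 9th of every 2 months.
July 1997: Jul 9 1997.
September 1997: Sep 9 1997.

Jul 9 1997, Sep 9 1997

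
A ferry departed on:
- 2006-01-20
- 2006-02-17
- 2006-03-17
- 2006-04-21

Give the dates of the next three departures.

2006-05-19, 2006-06-16, 2006-07-21

Gaps: 28, 28, 35 days — a mix of 28 and 35. Every date is a Friday.
Each is the 3rd Friday of its month.
3rd Friday of May 2006: 2006-05-19.
3rd Friday of June 2006: 2006-06-16.
July 2006 — 3rd Friday is 2006-07-21.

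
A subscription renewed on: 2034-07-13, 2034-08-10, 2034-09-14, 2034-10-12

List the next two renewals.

2034-11-09, 2034-12-14

Gaps: 28, 35, 28 days — a mix of 28 and 35. Every date is a Thursday.
Each is the 2nd Thursday of its month.
2nd Thursday of November 2034: 2034-11-09.
2nd Thursday of December 2034: 2034-12-14.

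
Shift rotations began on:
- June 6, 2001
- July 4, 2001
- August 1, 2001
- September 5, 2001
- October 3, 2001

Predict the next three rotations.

These are Wednesdays at 28- or 35-day spacing (28, 28, 35, 28).
The pattern: 1st Wednesday of the month.
November 2001 — 1st Wednesday is November 7, 2001.
December 2001 — 1st Wednesday is December 5, 2001.
January 2002 — 1st Wednesday is January 2, 2002.

November 7, 2001; December 5, 2001; January 2, 2002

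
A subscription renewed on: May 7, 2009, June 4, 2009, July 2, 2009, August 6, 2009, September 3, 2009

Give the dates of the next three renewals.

October 1, 2009; November 5, 2009; December 3, 2009

Gaps: 28, 28, 35, 28 days — a mix of 28 and 35. Every date is a Thursday.
Each is the 1st Thursday of its month.
October 2009 — 1st Thursday is October 1, 2009.
November 2009 — 1st Thursday is November 5, 2009.
December 2009 — 1st Thursday is December 3, 2009.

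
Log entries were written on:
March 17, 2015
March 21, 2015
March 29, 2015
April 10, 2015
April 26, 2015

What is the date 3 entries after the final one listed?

July 7, 2015

The spacing grows by 4 each time: 4, 8, 12, 16 days.
Next gap: 20 days. April 26, 2015 + 20 days = May 16, 2015.
Next gap: 24 days. May 16, 2015 + 24 days = June 9, 2015.
Next gap: 28 days. June 9, 2015 + 28 days = July 7, 2015.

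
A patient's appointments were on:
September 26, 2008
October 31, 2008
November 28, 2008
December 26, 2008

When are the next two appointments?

All Fridays; the gaps (35, 28, 28) vary with month length.
This is the last Friday of each month.
January 2009 ends with Friday January 30, 2009.
Last Friday of February 2009: February 27, 2009.

January 30, 2009; February 27, 2009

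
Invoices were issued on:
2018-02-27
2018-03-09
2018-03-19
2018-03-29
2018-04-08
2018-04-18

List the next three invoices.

2018-04-28, 2018-05-08, 2018-05-18

Every event comes 10 days after the last (10, 10, 10, 10, 10).
2018-04-18 + 10 days = 2018-04-28.
2018-04-28 + 10 days = 2018-05-08.
2018-05-08 + 10 days = 2018-05-18.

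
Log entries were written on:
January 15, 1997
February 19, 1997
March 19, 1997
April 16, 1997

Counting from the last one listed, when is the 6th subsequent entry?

All dates are Wednesdays, 35, 28, 28 days apart.
Specifically, the 3rd Wednesday of each month.
3rd Wednesday of May 1997: May 21, 1997.
3rd Wednesday of June 1997: June 18, 1997.
July 1997 — 3rd Wednesday is July 16, 1997.
August 1997 — 3rd Wednesday is August 20, 1997.
September 1997 — 3rd Wednesday is September 17, 1997.
October 1997 — 3rd Wednesday is October 15, 1997.

October 15, 1997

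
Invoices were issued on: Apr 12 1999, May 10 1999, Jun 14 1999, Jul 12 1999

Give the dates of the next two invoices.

Aug 9 1999, Sep 13 1999

These are Mondays at 28- or 35-day spacing (28, 35, 28).
The pattern: 2nd Monday of the month.
August 1999 — 2nd Monday is Aug 9 1999.
September 1999 — 2nd Monday is Sep 13 1999.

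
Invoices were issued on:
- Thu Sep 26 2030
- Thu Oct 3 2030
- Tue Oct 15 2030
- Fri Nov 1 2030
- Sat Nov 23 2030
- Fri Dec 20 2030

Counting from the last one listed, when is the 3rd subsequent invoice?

Thu Apr 10 2031

Gaps: 7, 12, 17, 22, 27 days — each gap is 5 larger than the previous one.
Next gap: 32 days. Fri Dec 20 2030 + 32 days = Tue Jan 21 2031.
Next gap: 37 days. Tue Jan 21 2031 + 37 days = Thu Feb 27 2031.
Next gap: 42 days. Thu Feb 27 2031 + 42 days = Thu Apr 10 2031.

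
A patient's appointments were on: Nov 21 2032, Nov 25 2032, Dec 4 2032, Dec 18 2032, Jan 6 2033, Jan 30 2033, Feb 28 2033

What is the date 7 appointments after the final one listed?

Feb 6 2034

Intervals are 4, 9, 14, 19, 24, 29 days — an arithmetic progression with common difference 5.
Next gap: 34 days. Feb 28 2033 + 34 days = Apr 3 2033.
Next gap: 39 days. Apr 3 2033 + 39 days = May 12 2033.
Next gap: 44 days. May 12 2033 + 44 days = Jun 25 2033.
Next gap: 49 days. Jun 25 2033 + 49 days = Aug 13 2033.
Next gap: 54 days. Aug 13 2033 + 54 days = Oct 6 2033.
Next gap: 59 days. Oct 6 2033 + 59 days = Dec 4 2033.
Next gap: 64 days. Dec 4 2033 + 64 days = Feb 6 2034.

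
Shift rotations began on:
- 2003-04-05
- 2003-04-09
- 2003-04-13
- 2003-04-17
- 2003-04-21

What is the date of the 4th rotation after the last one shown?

Gaps between consecutive events: 4, 4, 4, 4 days — a constant 4-day interval.
2003-04-21 + 4 days = 2003-04-25.
2003-04-25 + 4 days = 2003-04-29.
2003-04-29 + 4 days = 2003-05-03.
2003-05-03 + 4 days = 2003-05-07.

2003-05-07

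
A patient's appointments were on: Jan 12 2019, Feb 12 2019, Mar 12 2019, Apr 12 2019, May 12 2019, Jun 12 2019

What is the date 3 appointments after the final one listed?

Gaps: 31, 28, 31, 30, 31 days — not constant. Every event is on the 12th of the month.
Pattern: the 12th of each month.
July 2019: Jul 12 2019.
Next: August 2019 → Aug 12 2019.
September 2019: Sep 12 2019.

Sep 12 2019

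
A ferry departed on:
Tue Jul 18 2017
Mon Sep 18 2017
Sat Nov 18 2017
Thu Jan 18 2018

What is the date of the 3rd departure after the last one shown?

Wed Jul 18 2018

Gaps: 62, 61, 61 days — not constant. Every event is on the 18th of the month.
Pattern: the 18th of every 2 months.
March 2018: Sun Mar 18 2018.
May 2018: Fri May 18 2018.
July 2018: Wed Jul 18 2018.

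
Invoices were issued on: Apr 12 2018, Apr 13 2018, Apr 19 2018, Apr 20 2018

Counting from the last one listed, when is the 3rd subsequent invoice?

The gap pattern 1, 6, 1 repeats every 2 events.
These are the Thursdays and Fridays of each week.
The following Thursday is Apr 26 2018.
Next Friday: Apr 27 2018.
The following Thursday is May 3 2018.

May 3 2018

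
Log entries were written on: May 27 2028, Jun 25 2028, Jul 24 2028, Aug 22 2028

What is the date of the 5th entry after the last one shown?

Every event comes 29 days after the last (29, 29, 29).
Aug 22 2028 + 29 days = Sep 20 2028.
Sep 20 2028 + 29 days = Oct 19 2028.
Oct 19 2028 + 29 days = Nov 17 2028.
Nov 17 2028 + 29 days = Dec 16 2028.
Dec 16 2028 + 29 days = Jan 14 2029.

Jan 14 2029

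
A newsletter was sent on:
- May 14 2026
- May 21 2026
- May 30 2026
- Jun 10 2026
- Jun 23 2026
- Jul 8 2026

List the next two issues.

Jul 25 2026, Aug 13 2026

Intervals are 7, 9, 11, 13, 15 days — an arithmetic progression with common difference 2.
Next gap: 17 days. Jul 8 2026 + 17 days = Jul 25 2026.
Next gap: 19 days. Jul 25 2026 + 19 days = Aug 13 2026.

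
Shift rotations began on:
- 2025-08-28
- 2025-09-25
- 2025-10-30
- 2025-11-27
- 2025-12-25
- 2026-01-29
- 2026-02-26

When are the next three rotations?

Every date is a Thursday; gaps 28, 35, 28, 28, 35, 28 days.
Each is the last Thursday of its month (at least one falls on the 29th or later, ruling out '4th Thursday').
March 2026 ends with Thursday 2026-03-26.
Last Thursday of April 2026: 2026-04-30.
May 2026 ends with Thursday 2026-05-28.

2026-03-26, 2026-04-30, 2026-05-28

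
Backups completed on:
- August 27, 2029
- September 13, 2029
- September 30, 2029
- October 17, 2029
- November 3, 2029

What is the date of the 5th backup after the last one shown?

January 27, 2030

Every event comes 17 days after the last (17, 17, 17, 17).
November 3, 2029 + 17 days = November 20, 2029.
November 20, 2029 + 17 days = December 7, 2029.
December 7, 2029 + 17 days = December 24, 2029.
December 24, 2029 + 17 days = January 10, 2030.
January 10, 2030 + 17 days = January 27, 2030.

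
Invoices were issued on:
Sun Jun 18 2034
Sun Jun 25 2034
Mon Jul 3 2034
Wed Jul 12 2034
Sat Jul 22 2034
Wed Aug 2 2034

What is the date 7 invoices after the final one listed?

Gaps: 7, 8, 9, 10, 11 days — each gap is 1 larger than the previous one.
Next gap: 12 days. Wed Aug 2 2034 + 12 days = Mon Aug 14 2034.
Next gap: 13 days. Mon Aug 14 2034 + 13 days = Sun Aug 27 2034.
Next gap: 14 days. Sun Aug 27 2034 + 14 days = Sun Sep 10 2034.
Next gap: 15 days. Sun Sep 10 2034 + 15 days = Mon Sep 25 2034.
Next gap: 16 days. Mon Sep 25 2034 + 16 days = Wed Oct 11 2034.
Next gap: 17 days. Wed Oct 11 2034 + 17 days = Sat Oct 28 2034.
Next gap: 18 days. Sat Oct 28 2034 + 18 days = Wed Nov 15 2034.

Wed Nov 15 2034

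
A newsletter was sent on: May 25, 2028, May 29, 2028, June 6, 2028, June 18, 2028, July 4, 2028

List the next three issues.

Gaps: 4, 8, 12, 16 days — each gap is 4 larger than the previous one.
Next gap: 20 days. July 4, 2028 + 20 days = July 24, 2028.
Next gap: 24 days. July 24, 2028 + 24 days = August 17, 2028.
Next gap: 28 days. August 17, 2028 + 28 days = September 14, 2028.

July 24, 2028; August 17, 2028; September 14, 2028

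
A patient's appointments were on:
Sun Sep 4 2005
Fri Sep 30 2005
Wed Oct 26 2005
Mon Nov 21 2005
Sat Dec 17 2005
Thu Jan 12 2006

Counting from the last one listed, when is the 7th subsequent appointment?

The spacing is 26, 26, 26, 26, 26 days — always 26 days.
Thu Jan 12 2006 + 26 days = Tue Feb 7 2006.
Tue Feb 7 2006 + 26 days = Sun Mar 5 2006.
Sun Mar 5 2006 + 26 days = Fri Mar 31 2006.
Fri Mar 31 2006 + 26 days = Wed Apr 26 2006.
Wed Apr 26 2006 + 26 days = Mon May 22 2006.
Mon May 22 2006 + 26 days = Sat Jun 17 2006.
Sat Jun 17 2006 + 26 days = Thu Jul 13 2006.

Thu Jul 13 2006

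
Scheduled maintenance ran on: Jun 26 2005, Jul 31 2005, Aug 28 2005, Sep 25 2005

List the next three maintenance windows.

All Sundays; the gaps (35, 28, 28) vary with month length.
This is the last Sunday of each month.
Last Sunday of October 2005: Oct 30 2005.
November 2005 ends with Sunday Nov 27 2005.
December 2005 ends with Sunday Dec 25 2005.

Oct 30 2005, Nov 27 2005, Dec 25 2005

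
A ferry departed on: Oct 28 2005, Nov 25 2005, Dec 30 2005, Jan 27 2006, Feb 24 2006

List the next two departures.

Every date is a Friday; gaps 28, 35, 28, 28 days.
Each is the last Friday of its month (at least one falls on the 29th or later, ruling out '4th Friday').
Last Friday of March 2006: Mar 31 2006.
Last Friday of April 2006: Apr 28 2006.

Mar 31 2006, Apr 28 2006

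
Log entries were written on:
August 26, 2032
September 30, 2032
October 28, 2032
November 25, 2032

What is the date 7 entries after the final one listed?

June 30, 2033

Every date is a Thursday; gaps 35, 28, 28 days.
Each is the last Thursday of its month (at least one falls on the 29th or later, ruling out '4th Thursday').
Last Thursday of December 2032: December 30, 2032.
January 2033 ends with Thursday January 27, 2033.
Last Thursday of February 2033: February 24, 2033.
March 2033 ends with Thursday March 31, 2033.
April 2033 ends with Thursday April 28, 2033.
May 2033 ends with Thursday May 26, 2033.
June 2033 ends with Thursday June 30, 2033.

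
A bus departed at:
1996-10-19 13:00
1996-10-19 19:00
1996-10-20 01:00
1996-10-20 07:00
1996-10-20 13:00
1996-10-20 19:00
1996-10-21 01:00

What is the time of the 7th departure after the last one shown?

1996-10-22 19:00

The interval is a steady 6 hours (6, 6, 6, 6, 6, 6).
1996-10-21 01:00 + 6 h = 1996-10-21 07:00.
1996-10-21 07:00 + 6 h = 1996-10-21 13:00.
1996-10-21 13:00 + 6 h = 1996-10-21 19:00.
1996-10-21 19:00 + 6 h = 1996-10-22 01:00.
1996-10-22 01:00 + 6 h = 1996-10-22 07:00.
1996-10-22 07:00 + 6 h = 1996-10-22 13:00.
1996-10-22 13:00 + 6 h = 1996-10-22 19:00.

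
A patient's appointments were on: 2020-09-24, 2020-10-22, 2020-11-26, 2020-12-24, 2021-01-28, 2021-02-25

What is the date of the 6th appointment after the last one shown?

All dates are Thursdays, 28, 35, 28, 35, 28 days apart.
Specifically, the 4th Thursday of each month.
March 2021 — 4th Thursday is 2021-03-25.
4th Thursday of April 2021: 2021-04-22.
May 2021 — 4th Thursday is 2021-05-27.
June 2021 — 4th Thursday is 2021-06-24.
July 2021 — 4th Thursday is 2021-07-22.
August 2021 — 4th Thursday is 2021-08-26.

2021-08-26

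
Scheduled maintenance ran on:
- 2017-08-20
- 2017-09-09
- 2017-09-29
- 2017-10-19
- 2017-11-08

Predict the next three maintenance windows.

Every event comes 20 days after the last (20, 20, 20, 20).
2017-11-08 + 20 days = 2017-11-28.
2017-11-28 + 20 days = 2017-12-18.
2017-12-18 + 20 days = 2018-01-07.

2017-11-28, 2017-12-18, 2018-01-07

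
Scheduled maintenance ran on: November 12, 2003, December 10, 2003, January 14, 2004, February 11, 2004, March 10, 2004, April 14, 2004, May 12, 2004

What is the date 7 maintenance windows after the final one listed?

December 8, 2004

These are Wednesdays at 28- or 35-day spacing (28, 35, 28, 28, 35, 28).
The pattern: 2nd Wednesday of the month.
2nd Wednesday of June 2004: June 9, 2004.
2nd Wednesday of July 2004: July 14, 2004.
2nd Wednesday of August 2004: August 11, 2004.
September 2004 — 2nd Wednesday is September 8, 2004.
October 2004 — 2nd Wednesday is October 13, 2004.
2nd Wednesday of November 2004: November 10, 2004.
2nd Wednesday of December 2004: December 8, 2004.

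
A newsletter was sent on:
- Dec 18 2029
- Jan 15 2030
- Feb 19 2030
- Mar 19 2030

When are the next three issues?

Apr 16 2030, May 21 2030, Jun 18 2030

Gaps: 28, 35, 28 days — a mix of 28 and 35. Every date is a Tuesday.
Each is the 3rd Tuesday of its month.
3rd Tuesday of April 2030: Apr 16 2030.
May 2030 — 3rd Tuesday is May 21 2030.
3rd Tuesday of June 2030: Jun 18 2030.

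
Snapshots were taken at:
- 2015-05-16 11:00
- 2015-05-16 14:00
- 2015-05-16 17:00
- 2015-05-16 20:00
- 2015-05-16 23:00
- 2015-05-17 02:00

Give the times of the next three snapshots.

2015-05-17 05:00, 2015-05-17 08:00, 2015-05-17 11:00

The interval is a steady 3 hours (3, 3, 3, 3, 3).
2015-05-17 02:00 + 3 h = 2015-05-17 05:00.
2015-05-17 05:00 + 3 h = 2015-05-17 08:00.
2015-05-17 08:00 + 3 h = 2015-05-17 11:00.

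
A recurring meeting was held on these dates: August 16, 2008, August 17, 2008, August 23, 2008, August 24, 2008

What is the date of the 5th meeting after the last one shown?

The gap pattern 1, 6, 1 repeats every 2 events.
These are the Saturdays and Sundays of each week.
Next Saturday: August 30, 2008.
Next Sunday: August 31, 2008.
Next Saturday: September 6, 2008.
Next Sunday: September 7, 2008.
Next Saturday: September 13, 2008.

September 13, 2008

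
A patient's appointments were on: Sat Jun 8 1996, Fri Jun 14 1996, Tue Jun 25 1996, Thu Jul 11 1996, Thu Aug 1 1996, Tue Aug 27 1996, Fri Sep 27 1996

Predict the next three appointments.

Sat Nov 2 1996, Fri Dec 13 1996, Tue Jan 28 1997

Gaps: 6, 11, 16, 21, 26, 31 days — each gap is 5 larger than the previous one.
Next gap: 36 days. Fri Sep 27 1996 + 36 days = Sat Nov 2 1996.
Next gap: 41 days. Sat Nov 2 1996 + 41 days = Fri Dec 13 1996.
Next gap: 46 days. Fri Dec 13 1996 + 46 days = Tue Jan 28 1997.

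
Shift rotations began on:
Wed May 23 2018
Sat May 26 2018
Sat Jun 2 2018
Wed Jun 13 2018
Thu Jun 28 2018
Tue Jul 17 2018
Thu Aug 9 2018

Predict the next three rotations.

Wed Sep 5 2018, Sat Oct 6 2018, Sat Nov 10 2018

Gaps: 3, 7, 11, 15, 19, 23 days — each gap is 4 larger than the previous one.
Next gap: 27 days. Thu Aug 9 2018 + 27 days = Wed Sep 5 2018.
Next gap: 31 days. Wed Sep 5 2018 + 31 days = Sat Oct 6 2018.
Next gap: 35 days. Sat Oct 6 2018 + 35 days = Sat Nov 10 2018.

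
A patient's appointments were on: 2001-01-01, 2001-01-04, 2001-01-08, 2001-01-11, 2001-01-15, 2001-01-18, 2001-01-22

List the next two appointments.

The gap pattern 3, 4, 3, 4, 3, 4 repeats every 2 events.
These are the Mondays and Thursdays of each week.
Next Thursday: 2001-01-25.
Next Monday: 2001-01-29.

2001-01-25, 2001-01-29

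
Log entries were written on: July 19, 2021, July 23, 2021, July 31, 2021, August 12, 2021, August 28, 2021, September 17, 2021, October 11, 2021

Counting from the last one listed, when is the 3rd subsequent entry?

January 15, 2022

The spacing grows by 4 each time: 4, 8, 12, 16, 20, 24 days.
Next gap: 28 days. October 11, 2021 + 28 days = November 8, 2021.
Next gap: 32 days. November 8, 2021 + 32 days = December 10, 2021.
Next gap: 36 days. December 10, 2021 + 36 days = January 15, 2022.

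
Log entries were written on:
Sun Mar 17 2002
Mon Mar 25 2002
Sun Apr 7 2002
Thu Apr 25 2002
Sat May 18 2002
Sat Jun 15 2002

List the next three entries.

Intervals are 8, 13, 18, 23, 28 days — an arithmetic progression with common difference 5.
Next gap: 33 days. Sat Jun 15 2002 + 33 days = Thu Jul 18 2002.
Next gap: 38 days. Thu Jul 18 2002 + 38 days = Sun Aug 25 2002.
Next gap: 43 days. Sun Aug 25 2002 + 43 days = Mon Oct 7 2002.

Thu Jul 18 2002, Sun Aug 25 2002, Mon Oct 7 2002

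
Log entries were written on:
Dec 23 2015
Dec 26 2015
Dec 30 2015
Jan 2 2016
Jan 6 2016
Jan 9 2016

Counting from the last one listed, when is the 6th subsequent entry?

Jan 30 2016

Every event lands on a Wednesday or Saturday (gaps cycle 3, 4, 3, 4, 3).
So the schedule is: every Wednesday and Saturday.
Next Wednesday: Jan 13 2016.
Next Saturday: Jan 16 2016.
The following Wednesday is Jan 20 2016.
The following Saturday is Jan 23 2016.
Next Wednesday: Jan 27 2016.
The following Saturday is Jan 30 2016.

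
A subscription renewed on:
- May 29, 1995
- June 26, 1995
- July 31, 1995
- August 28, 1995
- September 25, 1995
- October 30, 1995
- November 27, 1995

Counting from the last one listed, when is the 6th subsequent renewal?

May 27, 1996

All Mondays; the gaps (28, 35, 28, 28, 35, 28) vary with month length.
This is the last Monday of each month.
December 1995 ends with Monday December 25, 1995.
January 1996 ends with Monday January 29, 1996.
Last Monday of February 1996: February 26, 1996.
Last Monday of March 1996: March 25, 1996.
Last Monday of April 1996: April 29, 1996.
May 1996 ends with Monday May 27, 1996.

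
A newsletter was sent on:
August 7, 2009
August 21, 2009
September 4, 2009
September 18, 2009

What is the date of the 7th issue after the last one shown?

Gaps between consecutive events: 14, 14, 14 days — a constant 14-day interval.
September 18, 2009 + 14 days = October 2, 2009.
October 2, 2009 + 14 days = October 16, 2009.
October 16, 2009 + 14 days = October 30, 2009.
October 30, 2009 + 14 days = November 13, 2009.
November 13, 2009 + 14 days = November 27, 2009.
November 27, 2009 + 14 days = December 11, 2009.
December 11, 2009 + 14 days = December 25, 2009.

December 25, 2009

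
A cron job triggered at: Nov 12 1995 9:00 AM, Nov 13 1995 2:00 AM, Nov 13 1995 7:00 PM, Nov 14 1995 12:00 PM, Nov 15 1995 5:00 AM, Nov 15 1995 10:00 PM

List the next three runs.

The interval is a steady 17 hours (17, 17, 17, 17, 17).
Nov 15 1995 10:00 PM + 17 h = Nov 16 1995 3:00 PM.
Nov 16 1995 3:00 PM + 17 h = Nov 17 1995 8:00 AM.
Nov 17 1995 8:00 AM + 17 h = Nov 18 1995 1:00 AM.

Nov 16 1995 3:00 PM, Nov 17 1995 8:00 AM, Nov 18 1995 1:00 AM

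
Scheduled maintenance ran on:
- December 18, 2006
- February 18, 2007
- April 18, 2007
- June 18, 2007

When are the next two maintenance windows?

The day-of-month is always 18 (62, 59, 61 days between events).
So this recurs on the 18th of every 2 months.
Next: August 2007 → August 18, 2007.
Next: October 2007 → October 18, 2007.

August 18, 2007; October 18, 2007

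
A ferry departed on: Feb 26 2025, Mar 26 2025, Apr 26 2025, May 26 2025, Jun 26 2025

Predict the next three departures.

Jul 26 2025, Aug 26 2025, Sep 26 2025

The day-of-month is always 26 (28, 31, 30, 31 days between events).
So this recurs on the 26th of each month.
July 2025: Jul 26 2025.
August 2025: Aug 26 2025.
Next: September 2025 → Sep 26 2025.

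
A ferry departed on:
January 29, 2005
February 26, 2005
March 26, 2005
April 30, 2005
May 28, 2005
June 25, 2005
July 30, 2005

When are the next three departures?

August 27, 2005; September 24, 2005; October 29, 2005

All Saturdays; the gaps (28, 28, 35, 28, 28, 35) vary with month length.
This is the last Saturday of each month.
August 2005 ends with Saturday August 27, 2005.
Last Saturday of September 2005: September 24, 2005.
October 2005 ends with Saturday October 29, 2005.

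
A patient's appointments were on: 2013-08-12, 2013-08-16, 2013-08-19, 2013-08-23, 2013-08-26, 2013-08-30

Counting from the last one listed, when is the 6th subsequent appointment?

Every event lands on a Monday or Friday (gaps cycle 4, 3, 4, 3, 4).
So the schedule is: every Monday and Friday.
Next Monday: 2013-09-02.
Next Friday: 2013-09-06.
The following Monday is 2013-09-09.
The following Friday is 2013-09-13.
The following Monday is 2013-09-16.
The following Friday is 2013-09-20.

2013-09-20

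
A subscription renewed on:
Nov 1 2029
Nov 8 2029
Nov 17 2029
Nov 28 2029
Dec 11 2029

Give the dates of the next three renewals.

Gaps: 7, 9, 11, 13 days — each gap is 2 larger than the previous one.
Next gap: 15 days. Dec 11 2029 + 15 days = Dec 26 2029.
Next gap: 17 days. Dec 26 2029 + 17 days = Jan 12 2030.
Next gap: 19 days. Jan 12 2030 + 19 days = Jan 31 2030.

Dec 26 2029, Jan 12 2030, Jan 31 2030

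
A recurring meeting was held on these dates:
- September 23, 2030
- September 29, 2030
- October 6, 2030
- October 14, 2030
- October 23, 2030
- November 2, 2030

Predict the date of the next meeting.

Gaps: 6, 7, 8, 9, 10 days — each gap is 1 larger than the previous one.
Next gap: 11 days. November 2, 2030 + 11 days = November 13, 2030.

November 13, 2030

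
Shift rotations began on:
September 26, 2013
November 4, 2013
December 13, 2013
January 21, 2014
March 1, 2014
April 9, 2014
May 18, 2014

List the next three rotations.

June 26, 2014; August 4, 2014; September 12, 2014

Every event comes 39 days after the last (39, 39, 39, 39, 39, 39).
May 18, 2014 + 39 days = June 26, 2014.
June 26, 2014 + 39 days = August 4, 2014.
August 4, 2014 + 39 days = September 12, 2014.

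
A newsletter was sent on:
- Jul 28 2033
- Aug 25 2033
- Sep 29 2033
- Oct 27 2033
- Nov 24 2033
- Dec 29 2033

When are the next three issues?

All Thursdays; the gaps (28, 35, 28, 28, 35) vary with month length.
This is the last Thursday of each month.
Last Thursday of January 2034: Jan 26 2034.
February 2034 ends with Thursday Feb 23 2034.
March 2034 ends with Thursday Mar 30 2034.

Jan 26 2034, Feb 23 2034, Mar 30 2034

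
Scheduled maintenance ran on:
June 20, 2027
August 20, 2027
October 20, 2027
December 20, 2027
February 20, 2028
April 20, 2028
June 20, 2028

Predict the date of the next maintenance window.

August 20, 2028

Gaps: 61, 61, 61, 62, 60, 61 days — not constant. Every event is on the 20th of the month.
Pattern: the 20th of every 2 months.
Next: August 2028 → August 20, 2028.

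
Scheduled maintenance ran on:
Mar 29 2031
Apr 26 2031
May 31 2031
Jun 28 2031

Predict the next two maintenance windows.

These are Saturdays with 28, 35, 28-day gaps.
Each is the final Saturday of its month — Mar 29 2031 is past the 28th, so '4th Saturday' doesn't fit.
Last Saturday of July 2031: Jul 26 2031.
Last Saturday of August 2031: Aug 30 2031.

Jul 26 2031, Aug 30 2031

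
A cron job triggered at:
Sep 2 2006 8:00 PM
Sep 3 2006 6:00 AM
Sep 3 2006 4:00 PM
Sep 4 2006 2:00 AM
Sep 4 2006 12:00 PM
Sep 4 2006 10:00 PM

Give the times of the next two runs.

The interval is a steady 10 hours (10, 10, 10, 10, 10).
Sep 4 2006 10:00 PM + 10 h = Sep 5 2006 8:00 AM.
Sep 5 2006 8:00 AM + 10 h = Sep 5 2006 6:00 PM.

Sep 5 2006 8:00 AM, Sep 5 2006 6:00 PM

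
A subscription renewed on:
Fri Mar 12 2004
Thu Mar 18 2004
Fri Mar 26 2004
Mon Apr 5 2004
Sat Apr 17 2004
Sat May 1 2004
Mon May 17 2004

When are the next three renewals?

Fri Jun 4 2004, Thu Jun 24 2004, Fri Jul 16 2004

Intervals are 6, 8, 10, 12, 14, 16 days — an arithmetic progression with common difference 2.
Next gap: 18 days. Mon May 17 2004 + 18 days = Fri Jun 4 2004.
Next gap: 20 days. Fri Jun 4 2004 + 20 days = Thu Jun 24 2004.
Next gap: 22 days. Thu Jun 24 2004 + 22 days = Fri Jul 16 2004.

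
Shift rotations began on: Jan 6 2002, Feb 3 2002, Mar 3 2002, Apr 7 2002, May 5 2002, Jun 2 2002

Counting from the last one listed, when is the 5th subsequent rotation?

Nov 3 2002

All dates are Sundays, 28, 28, 35, 28, 28 days apart.
Specifically, the 1st Sunday of each month.
1st Sunday of July 2002: Jul 7 2002.
1st Sunday of August 2002: Aug 4 2002.
1st Sunday of September 2002: Sep 1 2002.
October 2002 — 1st Sunday is Oct 6 2002.
November 2002 — 1st Sunday is Nov 3 2002.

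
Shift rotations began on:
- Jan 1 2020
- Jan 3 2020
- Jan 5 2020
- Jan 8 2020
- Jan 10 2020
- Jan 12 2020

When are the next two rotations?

Jan 15 2020, Jan 17 2020

Gaps: 2, 2, 3, 2, 2 days — not constant, but cyclic with period 3.
The events fall on every Wednesday, Friday and Sunday.
Next Wednesday: Jan 15 2020.
Next Friday: Jan 17 2020.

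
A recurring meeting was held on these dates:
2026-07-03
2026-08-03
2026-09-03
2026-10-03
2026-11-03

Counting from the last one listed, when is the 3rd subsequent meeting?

The day-of-month is always 3 (31, 31, 30, 31 days between events).
So this recurs on the 3rd of each month.
Next: December 2026 → 2026-12-03.
January 2027: 2027-01-03.
February 2027: 2027-02-03.

2027-02-03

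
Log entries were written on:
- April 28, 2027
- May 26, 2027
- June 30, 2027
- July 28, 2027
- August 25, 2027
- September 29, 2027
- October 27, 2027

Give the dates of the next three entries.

Every date is a Wednesday; gaps 28, 35, 28, 28, 35, 28 days.
Each is the last Wednesday of its month (at least one falls on the 29th or later, ruling out '4th Wednesday').
Last Wednesday of November 2027: November 24, 2027.
December 2027 ends with Wednesday December 29, 2027.
Last Wednesday of January 2028: January 26, 2028.

November 24, 2027; December 29, 2027; January 26, 2028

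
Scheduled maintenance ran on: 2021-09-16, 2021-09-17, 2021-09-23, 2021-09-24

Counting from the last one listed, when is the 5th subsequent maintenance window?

Gaps: 1, 6, 1 days — not constant, but cyclic with period 2.
The events fall on every Thursday and Friday.
The following Thursday is 2021-09-30.
The following Friday is 2021-10-01.
Next Thursday: 2021-10-07.
The following Friday is 2021-10-08.
Next Thursday: 2021-10-14.

2021-10-14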